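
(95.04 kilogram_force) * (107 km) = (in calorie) 2.384e+07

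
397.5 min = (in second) 2.385e+04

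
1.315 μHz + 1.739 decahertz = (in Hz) 17.39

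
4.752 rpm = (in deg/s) 28.51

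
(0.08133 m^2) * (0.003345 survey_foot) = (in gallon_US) 0.02191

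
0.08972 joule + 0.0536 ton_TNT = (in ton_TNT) 0.0536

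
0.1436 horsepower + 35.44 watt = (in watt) 142.5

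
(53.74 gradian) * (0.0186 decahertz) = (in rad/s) 0.157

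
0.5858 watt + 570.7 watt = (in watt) 571.3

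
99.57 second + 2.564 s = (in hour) 0.02837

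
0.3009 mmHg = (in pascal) 40.12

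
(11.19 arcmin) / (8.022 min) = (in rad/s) 6.763e-06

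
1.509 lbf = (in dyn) 6.712e+05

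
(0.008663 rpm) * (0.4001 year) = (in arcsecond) 2.361e+09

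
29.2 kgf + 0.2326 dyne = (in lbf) 64.37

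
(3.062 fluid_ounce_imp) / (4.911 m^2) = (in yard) 1.937e-05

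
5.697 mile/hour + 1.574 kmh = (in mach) 0.008764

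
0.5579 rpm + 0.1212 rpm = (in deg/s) 4.075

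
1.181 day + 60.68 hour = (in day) 3.709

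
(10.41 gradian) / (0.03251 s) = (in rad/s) 5.03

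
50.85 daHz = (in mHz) 5.085e+05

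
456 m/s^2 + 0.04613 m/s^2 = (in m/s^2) 456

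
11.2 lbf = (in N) 49.82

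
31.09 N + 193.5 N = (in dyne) 2.246e+07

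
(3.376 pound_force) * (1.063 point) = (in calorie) 0.001346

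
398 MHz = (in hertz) 3.98e+08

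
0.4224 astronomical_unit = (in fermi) 6.319e+25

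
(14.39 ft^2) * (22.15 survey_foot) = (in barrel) 56.77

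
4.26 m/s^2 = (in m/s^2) 4.26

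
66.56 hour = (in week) 0.3962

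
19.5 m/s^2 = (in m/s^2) 19.5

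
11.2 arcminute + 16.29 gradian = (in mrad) 259.1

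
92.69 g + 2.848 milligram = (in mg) 9.269e+04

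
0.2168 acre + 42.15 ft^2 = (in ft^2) 9486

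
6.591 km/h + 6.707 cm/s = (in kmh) 6.832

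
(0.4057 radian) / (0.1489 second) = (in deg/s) 156.1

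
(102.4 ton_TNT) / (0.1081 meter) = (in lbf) 8.91e+11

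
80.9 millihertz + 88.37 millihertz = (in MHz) 1.693e-07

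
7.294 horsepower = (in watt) 5439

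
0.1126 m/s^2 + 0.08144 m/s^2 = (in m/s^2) 0.194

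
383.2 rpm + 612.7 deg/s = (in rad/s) 50.82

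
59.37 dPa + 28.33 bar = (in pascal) 2.833e+06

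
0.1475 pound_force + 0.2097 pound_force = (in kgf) 0.162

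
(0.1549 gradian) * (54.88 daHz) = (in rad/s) 1.335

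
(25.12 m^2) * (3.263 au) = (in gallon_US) 3.239e+15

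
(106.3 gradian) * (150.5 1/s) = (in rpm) 2400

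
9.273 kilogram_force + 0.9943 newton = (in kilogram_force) 9.374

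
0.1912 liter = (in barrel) 0.001203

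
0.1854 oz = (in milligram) 5256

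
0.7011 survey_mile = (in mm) 1.128e+06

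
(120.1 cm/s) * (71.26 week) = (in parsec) 1.677e-09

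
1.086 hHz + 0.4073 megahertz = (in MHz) 0.4074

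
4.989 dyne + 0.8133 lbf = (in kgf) 0.3689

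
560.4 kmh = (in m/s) 155.7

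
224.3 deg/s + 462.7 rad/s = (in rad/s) 466.6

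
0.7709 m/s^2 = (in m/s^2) 0.7709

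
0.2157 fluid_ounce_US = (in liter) 0.006379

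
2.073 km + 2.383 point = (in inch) 8.161e+04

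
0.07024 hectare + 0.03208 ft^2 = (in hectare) 0.07024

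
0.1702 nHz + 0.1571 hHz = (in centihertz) 1571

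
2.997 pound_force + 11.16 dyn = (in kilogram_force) 1.359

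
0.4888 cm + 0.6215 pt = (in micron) 5107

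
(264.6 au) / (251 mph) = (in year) 1.119e+04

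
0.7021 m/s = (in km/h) 2.528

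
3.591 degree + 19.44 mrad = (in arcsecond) 1.694e+04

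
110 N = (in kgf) 11.22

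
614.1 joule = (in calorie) 146.8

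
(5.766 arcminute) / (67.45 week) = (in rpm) 3.926e-10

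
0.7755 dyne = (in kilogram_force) 7.908e-07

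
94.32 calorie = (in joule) 394.6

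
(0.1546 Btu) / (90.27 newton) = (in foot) 5.928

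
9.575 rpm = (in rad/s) 1.003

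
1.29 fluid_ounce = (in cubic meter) 3.815e-05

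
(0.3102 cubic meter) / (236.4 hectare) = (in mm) 0.0001312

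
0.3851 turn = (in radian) 2.42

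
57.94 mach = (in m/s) 1.973e+04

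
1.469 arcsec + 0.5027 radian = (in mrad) 502.7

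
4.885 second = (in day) 5.654e-05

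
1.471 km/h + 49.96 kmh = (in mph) 31.96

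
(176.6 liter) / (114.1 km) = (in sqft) 1.666e-05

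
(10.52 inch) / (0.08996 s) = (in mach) 0.008723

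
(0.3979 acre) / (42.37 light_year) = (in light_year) 4.246e-31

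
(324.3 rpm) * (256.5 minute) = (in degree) 2.995e+07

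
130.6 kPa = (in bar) 1.306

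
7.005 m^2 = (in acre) 0.001731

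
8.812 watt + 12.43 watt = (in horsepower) 0.02849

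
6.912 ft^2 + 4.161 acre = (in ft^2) 1.813e+05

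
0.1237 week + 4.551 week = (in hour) 785.3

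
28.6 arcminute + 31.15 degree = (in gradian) 35.14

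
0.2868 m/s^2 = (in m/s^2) 0.2868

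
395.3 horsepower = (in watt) 2.948e+05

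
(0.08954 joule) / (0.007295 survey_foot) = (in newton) 40.27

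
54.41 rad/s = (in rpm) 519.6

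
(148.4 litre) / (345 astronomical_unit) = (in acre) 7.105e-19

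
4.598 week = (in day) 32.19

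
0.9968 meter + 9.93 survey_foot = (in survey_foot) 13.2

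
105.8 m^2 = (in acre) 0.02614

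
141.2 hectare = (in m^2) 1.412e+06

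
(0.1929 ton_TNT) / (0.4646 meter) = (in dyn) 1.737e+14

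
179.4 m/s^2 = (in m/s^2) 179.4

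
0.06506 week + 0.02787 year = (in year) 0.02912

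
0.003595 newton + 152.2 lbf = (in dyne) 6.77e+07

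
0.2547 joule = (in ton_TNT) 6.087e-11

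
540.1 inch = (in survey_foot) 45.01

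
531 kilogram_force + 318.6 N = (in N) 5526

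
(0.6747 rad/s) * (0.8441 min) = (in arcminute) 1.175e+05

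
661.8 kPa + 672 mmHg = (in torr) 5636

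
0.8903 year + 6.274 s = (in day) 325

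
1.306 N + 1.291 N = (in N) 2.597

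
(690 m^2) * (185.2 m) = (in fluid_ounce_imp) 4.498e+09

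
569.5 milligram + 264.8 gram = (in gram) 265.4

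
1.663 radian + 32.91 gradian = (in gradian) 138.8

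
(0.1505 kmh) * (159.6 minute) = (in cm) 4.003e+04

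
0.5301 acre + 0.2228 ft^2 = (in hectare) 0.2145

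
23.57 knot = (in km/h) 43.65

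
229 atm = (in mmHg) 1.74e+05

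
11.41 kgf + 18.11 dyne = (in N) 111.9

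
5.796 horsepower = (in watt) 4322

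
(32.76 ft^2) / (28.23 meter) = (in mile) 6.699e-05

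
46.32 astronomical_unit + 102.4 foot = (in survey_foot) 2.273e+13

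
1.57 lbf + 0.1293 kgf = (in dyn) 8.252e+05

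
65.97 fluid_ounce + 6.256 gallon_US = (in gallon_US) 6.771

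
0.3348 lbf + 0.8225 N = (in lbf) 0.5197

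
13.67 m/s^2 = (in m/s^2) 13.67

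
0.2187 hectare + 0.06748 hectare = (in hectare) 0.2862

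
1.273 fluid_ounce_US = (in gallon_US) 0.009945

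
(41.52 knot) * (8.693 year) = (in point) 1.66e+13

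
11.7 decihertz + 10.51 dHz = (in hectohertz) 0.02221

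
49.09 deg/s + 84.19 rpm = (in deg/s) 554.2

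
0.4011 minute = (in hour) 0.006685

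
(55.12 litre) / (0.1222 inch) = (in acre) 0.004388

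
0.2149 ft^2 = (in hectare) 1.996e-06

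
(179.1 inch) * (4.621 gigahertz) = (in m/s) 2.102e+10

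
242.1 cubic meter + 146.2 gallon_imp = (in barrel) 1527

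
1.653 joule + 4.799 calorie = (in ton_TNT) 5.194e-09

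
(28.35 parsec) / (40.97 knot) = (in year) 1.316e+09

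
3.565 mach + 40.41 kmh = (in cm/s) 1.225e+05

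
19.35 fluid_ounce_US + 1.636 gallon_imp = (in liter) 8.01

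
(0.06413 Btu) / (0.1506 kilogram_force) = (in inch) 1804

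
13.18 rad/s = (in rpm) 125.9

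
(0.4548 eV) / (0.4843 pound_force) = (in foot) 1.11e-19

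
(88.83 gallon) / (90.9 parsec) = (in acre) 2.962e-23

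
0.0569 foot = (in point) 49.16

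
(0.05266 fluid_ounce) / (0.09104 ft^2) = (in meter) 0.0001841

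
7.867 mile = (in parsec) 4.103e-13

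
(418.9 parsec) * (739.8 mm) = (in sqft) 1.029e+20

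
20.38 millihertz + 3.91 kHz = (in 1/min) 2.346e+05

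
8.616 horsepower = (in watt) 6425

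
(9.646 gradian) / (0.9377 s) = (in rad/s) 0.1616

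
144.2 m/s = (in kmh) 519.1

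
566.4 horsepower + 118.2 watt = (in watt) 4.225e+05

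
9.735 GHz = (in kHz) 9.735e+06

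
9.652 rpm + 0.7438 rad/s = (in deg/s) 100.5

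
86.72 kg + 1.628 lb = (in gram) 8.746e+04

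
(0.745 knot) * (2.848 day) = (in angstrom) 9.431e+14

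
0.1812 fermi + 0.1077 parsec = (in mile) 2.065e+12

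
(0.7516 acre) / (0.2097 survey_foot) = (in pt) 1.349e+08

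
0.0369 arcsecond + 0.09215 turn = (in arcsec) 1.194e+05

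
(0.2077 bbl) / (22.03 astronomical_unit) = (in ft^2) 1.079e-13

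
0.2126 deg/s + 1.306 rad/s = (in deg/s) 75.04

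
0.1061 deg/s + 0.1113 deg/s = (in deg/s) 0.2174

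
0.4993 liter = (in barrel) 0.003141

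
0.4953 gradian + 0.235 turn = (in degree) 85.05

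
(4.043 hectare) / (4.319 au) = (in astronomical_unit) 4.183e-19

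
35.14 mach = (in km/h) 4.307e+04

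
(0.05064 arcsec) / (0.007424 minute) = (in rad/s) 5.512e-07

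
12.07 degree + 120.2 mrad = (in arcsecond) 6.825e+04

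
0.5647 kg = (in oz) 19.92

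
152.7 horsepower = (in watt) 1.139e+05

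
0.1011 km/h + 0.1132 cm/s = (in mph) 0.06535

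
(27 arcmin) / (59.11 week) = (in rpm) 2.098e-09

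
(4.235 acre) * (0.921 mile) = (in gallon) 6.711e+09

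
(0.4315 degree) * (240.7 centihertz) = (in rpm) 0.1731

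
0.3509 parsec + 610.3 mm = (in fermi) 1.083e+31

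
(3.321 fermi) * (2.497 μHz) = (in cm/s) 8.293e-19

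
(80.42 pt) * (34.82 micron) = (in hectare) 9.879e-11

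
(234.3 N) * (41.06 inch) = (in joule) 244.4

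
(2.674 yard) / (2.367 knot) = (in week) 3.32e-06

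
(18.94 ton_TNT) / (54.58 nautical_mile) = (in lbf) 1.762e+05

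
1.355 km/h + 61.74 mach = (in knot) 4.087e+04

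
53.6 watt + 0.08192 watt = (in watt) 53.68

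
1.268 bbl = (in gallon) 53.26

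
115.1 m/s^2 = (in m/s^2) 115.1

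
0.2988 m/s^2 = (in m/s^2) 0.2988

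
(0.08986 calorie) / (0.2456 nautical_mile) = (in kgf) 8.429e-05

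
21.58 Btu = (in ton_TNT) 5.442e-06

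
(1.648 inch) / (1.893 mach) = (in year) 2.059e-12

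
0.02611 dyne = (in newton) 2.611e-07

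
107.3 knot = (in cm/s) 5520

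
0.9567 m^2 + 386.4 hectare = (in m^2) 3.864e+06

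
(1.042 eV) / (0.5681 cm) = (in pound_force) 6.606e-18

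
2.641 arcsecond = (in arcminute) 0.04402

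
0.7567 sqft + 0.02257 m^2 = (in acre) 2.295e-05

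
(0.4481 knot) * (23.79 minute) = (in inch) 1.295e+04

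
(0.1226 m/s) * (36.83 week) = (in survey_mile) 1697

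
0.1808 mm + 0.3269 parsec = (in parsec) 0.3269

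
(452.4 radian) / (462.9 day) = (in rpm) 0.000108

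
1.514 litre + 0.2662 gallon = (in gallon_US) 0.6662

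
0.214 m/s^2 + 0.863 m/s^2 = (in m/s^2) 1.077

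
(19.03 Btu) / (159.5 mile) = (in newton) 0.07822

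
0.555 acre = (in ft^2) 2.418e+04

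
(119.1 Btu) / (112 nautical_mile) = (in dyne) 6.058e+04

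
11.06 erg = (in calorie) 2.643e-07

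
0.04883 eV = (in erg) 7.823e-14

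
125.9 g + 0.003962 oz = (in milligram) 1.26e+05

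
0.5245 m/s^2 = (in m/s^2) 0.5245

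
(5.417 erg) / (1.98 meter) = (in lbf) 6.15e-08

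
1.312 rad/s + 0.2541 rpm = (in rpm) 12.78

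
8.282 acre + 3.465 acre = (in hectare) 4.754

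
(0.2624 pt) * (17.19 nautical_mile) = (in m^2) 2.947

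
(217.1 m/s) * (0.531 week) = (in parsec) 2.26e-09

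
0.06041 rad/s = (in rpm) 0.5769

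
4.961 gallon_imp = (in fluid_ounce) 762.6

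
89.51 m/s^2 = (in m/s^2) 89.51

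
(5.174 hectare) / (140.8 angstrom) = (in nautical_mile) 1.984e+09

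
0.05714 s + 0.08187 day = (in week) 0.0117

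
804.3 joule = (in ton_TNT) 1.922e-07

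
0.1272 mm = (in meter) 0.0001272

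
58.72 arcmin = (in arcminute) 58.72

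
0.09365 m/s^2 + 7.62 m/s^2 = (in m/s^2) 7.714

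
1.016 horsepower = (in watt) 757.6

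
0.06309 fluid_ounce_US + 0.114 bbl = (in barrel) 0.114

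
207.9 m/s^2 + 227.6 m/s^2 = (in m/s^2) 435.5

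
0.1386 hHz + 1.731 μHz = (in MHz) 1.386e-05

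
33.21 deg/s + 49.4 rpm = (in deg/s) 329.6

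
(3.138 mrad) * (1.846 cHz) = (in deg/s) 0.003319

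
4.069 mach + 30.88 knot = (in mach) 4.116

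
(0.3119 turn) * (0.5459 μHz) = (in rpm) 1.022e-05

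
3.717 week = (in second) 2.248e+06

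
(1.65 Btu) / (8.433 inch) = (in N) 8127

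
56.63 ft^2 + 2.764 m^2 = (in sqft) 86.38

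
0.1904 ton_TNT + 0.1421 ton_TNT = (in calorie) 3.325e+08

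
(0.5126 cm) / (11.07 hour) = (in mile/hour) 2.877e-07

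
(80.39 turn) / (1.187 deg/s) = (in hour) 6.773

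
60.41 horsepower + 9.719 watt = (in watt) 4.506e+04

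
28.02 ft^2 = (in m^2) 2.603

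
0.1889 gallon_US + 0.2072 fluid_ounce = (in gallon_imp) 0.1586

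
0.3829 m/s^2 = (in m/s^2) 0.3829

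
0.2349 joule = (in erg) 2.349e+06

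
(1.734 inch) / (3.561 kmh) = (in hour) 1.237e-05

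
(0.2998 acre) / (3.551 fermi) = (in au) 2.284e+06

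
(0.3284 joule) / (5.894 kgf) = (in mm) 5.682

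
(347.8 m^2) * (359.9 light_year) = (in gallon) 3.128e+23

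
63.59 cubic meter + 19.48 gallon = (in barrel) 400.4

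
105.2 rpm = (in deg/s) 631.2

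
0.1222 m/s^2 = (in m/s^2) 0.1222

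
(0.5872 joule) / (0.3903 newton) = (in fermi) 1.504e+15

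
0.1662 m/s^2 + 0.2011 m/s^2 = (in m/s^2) 0.3673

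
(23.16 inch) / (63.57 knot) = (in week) 2.974e-08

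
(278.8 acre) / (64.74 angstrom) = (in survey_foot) 5.718e+14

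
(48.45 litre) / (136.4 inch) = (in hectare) 1.398e-06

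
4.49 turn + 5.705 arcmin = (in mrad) 2.821e+04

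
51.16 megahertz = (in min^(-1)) 3.07e+09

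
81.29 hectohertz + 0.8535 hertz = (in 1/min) 4.878e+05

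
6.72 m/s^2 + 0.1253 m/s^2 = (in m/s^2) 6.845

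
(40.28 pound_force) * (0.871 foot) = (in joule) 47.57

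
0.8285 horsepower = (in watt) 617.8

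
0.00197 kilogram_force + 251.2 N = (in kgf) 25.62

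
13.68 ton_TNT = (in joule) 5.724e+10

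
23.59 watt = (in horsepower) 0.03163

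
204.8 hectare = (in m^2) 2.048e+06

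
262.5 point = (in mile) 5.754e-05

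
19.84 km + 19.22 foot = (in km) 19.85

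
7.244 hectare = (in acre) 17.9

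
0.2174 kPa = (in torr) 1.631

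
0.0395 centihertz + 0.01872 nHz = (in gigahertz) 3.95e-13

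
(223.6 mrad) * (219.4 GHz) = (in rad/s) 4.906e+10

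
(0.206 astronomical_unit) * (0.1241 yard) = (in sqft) 3.764e+10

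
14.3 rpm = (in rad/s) 1.497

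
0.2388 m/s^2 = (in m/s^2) 0.2388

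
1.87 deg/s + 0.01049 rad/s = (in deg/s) 2.471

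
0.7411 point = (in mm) 0.2614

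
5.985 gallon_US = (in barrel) 0.1425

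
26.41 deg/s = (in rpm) 4.402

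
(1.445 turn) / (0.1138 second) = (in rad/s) 79.78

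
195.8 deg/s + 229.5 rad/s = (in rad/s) 232.9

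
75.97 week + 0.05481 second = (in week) 75.97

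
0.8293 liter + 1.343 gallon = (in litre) 5.913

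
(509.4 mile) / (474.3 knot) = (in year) 0.0001065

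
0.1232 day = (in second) 1.064e+04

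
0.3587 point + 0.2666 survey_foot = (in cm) 8.139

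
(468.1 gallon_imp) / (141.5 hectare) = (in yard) 1.645e-06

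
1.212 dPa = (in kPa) 0.0001212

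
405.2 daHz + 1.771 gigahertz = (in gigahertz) 1.771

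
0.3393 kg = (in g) 339.3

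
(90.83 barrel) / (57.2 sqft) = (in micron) 2.717e+06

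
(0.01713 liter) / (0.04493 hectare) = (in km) 3.813e-11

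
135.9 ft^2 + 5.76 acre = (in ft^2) 2.51e+05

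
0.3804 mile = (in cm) 6.122e+04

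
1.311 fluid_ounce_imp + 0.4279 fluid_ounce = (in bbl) 0.0003139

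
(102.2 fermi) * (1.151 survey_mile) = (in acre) 4.678e-14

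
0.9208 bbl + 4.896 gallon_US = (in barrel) 1.037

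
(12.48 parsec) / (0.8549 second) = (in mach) 1.323e+15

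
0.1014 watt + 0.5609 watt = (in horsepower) 0.0008882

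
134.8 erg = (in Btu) 1.278e-08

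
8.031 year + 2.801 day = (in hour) 7.042e+04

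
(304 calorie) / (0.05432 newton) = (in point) 6.637e+07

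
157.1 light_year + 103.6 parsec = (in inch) 1.844e+20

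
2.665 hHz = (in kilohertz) 0.2665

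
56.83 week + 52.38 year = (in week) 2788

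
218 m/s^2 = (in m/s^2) 218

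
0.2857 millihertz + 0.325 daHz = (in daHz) 0.325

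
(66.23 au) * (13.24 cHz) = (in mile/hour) 2.934e+12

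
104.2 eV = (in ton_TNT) 3.99e-27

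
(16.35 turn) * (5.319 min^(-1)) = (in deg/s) 521.8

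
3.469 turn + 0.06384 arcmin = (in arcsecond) 4.496e+06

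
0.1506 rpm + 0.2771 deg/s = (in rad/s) 0.02061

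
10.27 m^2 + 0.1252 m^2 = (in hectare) 0.00104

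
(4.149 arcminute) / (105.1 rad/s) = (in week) 1.899e-11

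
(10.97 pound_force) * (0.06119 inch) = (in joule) 0.07584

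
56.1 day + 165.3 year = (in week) 8627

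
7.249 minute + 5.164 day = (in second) 4.466e+05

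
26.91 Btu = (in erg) 2.839e+11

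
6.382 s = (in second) 6.382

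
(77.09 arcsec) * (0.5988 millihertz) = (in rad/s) 2.238e-07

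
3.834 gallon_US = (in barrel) 0.09129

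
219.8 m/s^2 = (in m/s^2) 219.8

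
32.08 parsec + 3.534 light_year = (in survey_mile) 6.359e+14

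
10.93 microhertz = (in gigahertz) 1.093e-14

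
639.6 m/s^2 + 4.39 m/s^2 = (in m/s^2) 644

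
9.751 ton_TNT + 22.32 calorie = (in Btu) 3.867e+07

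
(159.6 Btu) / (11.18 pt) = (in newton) 4.269e+07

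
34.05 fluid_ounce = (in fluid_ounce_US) 34.05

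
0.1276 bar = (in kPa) 12.76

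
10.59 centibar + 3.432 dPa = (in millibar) 105.9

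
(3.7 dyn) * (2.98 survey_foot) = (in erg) 336.1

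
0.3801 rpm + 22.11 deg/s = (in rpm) 4.065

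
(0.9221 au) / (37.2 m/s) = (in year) 117.6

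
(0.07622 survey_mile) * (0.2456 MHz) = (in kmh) 1.085e+08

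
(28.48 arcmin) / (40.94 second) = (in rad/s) 0.0002024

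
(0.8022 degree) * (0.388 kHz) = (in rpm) 51.88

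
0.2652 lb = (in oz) 4.243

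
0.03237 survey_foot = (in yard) 0.01079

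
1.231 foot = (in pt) 1064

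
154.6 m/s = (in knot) 300.5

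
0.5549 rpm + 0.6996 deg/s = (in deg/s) 4.029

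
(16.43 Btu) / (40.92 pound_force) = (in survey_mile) 0.05918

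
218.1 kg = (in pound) 480.8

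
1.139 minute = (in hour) 0.01898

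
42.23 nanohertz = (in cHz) 4.223e-06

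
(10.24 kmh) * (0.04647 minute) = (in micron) 7.931e+06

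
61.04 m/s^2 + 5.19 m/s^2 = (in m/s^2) 66.23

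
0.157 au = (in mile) 1.459e+07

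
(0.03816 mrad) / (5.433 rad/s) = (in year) 2.227e-13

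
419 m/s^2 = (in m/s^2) 419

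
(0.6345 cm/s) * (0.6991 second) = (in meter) 0.004436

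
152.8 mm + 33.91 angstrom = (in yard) 0.1671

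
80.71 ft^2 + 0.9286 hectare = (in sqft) 1e+05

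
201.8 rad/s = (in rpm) 1927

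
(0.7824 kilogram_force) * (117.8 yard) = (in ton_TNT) 1.975e-07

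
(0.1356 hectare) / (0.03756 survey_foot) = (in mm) 1.184e+08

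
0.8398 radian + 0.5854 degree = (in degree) 48.7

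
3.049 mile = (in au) 3.28e-08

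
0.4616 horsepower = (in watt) 344.2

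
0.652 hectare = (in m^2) 6520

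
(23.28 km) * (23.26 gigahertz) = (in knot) 1.053e+15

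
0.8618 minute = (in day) 0.0005985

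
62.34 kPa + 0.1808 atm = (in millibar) 806.6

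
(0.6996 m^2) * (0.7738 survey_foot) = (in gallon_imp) 36.3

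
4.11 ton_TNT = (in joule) 1.72e+10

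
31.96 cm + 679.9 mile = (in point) 3.102e+09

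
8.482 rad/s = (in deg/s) 486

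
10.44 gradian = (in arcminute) 563.8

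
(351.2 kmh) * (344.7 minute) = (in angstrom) 2.018e+16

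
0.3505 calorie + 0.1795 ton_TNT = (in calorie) 1.795e+08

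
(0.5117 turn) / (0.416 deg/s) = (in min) 7.38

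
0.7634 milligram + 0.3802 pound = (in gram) 172.5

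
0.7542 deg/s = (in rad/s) 0.01316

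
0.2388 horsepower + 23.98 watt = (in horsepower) 0.271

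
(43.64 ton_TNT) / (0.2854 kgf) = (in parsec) 2.114e-06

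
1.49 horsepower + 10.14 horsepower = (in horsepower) 11.63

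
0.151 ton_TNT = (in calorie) 1.51e+08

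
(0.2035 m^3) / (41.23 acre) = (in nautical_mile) 6.586e-10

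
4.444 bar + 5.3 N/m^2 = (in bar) 4.444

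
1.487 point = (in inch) 0.02065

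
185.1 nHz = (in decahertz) 1.851e-08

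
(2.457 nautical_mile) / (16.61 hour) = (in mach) 0.0002235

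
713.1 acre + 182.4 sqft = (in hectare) 288.6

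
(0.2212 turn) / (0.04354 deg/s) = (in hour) 0.508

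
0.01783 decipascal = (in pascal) 0.001783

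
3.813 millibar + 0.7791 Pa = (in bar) 0.003821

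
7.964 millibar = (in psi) 0.1155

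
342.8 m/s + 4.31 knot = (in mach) 1.013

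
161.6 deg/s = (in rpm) 26.93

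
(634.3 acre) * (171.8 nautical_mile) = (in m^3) 8.167e+11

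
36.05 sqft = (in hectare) 0.0003349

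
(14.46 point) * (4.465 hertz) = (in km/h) 0.082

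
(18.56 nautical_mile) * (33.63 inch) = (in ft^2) 3.16e+05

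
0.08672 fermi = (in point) 2.458e-13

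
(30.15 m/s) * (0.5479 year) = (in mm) 5.209e+11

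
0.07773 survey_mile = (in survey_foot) 410.4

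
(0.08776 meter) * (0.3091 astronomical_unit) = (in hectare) 4.058e+05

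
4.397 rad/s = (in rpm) 41.99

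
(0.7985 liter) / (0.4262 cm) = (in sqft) 2.017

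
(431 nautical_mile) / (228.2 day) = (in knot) 0.0787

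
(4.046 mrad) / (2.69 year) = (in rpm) 4.554e-10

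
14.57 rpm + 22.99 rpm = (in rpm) 37.56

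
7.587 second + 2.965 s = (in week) 1.745e-05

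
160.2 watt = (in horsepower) 0.2148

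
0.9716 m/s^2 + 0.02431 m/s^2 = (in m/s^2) 0.9959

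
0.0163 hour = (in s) 58.68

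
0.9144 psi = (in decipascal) 6.305e+04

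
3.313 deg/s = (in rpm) 0.5522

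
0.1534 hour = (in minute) 9.204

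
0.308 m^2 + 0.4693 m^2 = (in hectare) 7.773e-05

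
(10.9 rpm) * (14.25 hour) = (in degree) 3.355e+06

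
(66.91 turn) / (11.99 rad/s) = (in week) 5.797e-05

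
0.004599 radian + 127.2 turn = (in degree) 4.579e+04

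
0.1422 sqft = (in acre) 3.264e-06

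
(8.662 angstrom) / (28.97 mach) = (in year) 2.784e-21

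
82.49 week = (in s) 4.989e+07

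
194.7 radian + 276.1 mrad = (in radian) 195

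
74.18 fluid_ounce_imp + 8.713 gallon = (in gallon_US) 9.27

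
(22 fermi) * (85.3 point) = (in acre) 1.636e-19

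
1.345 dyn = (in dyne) 1.345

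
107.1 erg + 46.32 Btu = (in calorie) 1.168e+04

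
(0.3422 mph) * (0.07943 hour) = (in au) 2.924e-10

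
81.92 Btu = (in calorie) 2.066e+04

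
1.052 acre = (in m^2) 4257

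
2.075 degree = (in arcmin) 124.5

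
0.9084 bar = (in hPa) 908.4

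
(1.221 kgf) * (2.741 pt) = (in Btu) 1.097e-05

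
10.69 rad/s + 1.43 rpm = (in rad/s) 10.84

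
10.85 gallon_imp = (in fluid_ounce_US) 1668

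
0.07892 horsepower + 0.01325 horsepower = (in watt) 68.73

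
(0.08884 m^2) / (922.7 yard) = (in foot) 0.0003455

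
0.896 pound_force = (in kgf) 0.4064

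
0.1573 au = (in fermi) 2.353e+25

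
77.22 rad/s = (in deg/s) 4424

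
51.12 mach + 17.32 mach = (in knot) 4.53e+04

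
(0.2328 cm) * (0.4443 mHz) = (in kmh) 3.724e-06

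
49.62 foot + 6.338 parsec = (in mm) 1.956e+20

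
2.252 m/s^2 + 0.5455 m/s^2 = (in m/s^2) 2.797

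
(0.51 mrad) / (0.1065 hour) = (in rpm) 1.27e-05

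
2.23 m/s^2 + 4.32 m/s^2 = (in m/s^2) 6.55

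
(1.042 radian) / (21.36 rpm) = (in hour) 0.0001294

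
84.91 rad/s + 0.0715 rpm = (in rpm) 810.9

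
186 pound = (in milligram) 8.437e+07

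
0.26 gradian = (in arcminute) 14.04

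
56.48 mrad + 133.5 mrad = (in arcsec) 3.919e+04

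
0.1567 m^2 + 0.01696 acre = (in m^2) 68.79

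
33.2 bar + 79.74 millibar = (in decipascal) 3.328e+07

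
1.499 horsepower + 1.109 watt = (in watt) 1119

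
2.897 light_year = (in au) 1.832e+05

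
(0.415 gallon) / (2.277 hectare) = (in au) 4.612e-19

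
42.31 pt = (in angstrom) 1.493e+08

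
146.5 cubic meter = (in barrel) 921.5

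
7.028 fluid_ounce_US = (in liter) 0.2078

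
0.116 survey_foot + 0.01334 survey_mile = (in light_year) 2.273e-15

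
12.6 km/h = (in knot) 6.803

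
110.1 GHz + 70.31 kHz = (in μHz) 1.101e+17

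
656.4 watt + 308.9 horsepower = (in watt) 2.31e+05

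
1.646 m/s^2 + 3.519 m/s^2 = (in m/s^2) 5.165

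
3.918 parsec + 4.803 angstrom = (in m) 1.209e+17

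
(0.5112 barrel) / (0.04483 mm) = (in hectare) 0.1813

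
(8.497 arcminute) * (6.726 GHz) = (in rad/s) 1.662e+07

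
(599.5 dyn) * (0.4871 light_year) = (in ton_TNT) 6603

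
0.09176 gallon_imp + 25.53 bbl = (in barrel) 25.53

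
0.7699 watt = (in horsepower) 0.001032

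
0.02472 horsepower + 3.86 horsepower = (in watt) 2897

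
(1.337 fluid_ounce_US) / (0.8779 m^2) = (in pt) 0.1277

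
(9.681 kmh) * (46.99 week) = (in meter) 7.642e+07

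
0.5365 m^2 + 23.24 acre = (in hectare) 9.405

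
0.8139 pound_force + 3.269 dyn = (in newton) 3.62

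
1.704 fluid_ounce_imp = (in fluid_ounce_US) 1.637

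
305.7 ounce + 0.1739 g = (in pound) 19.11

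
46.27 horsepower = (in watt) 3.45e+04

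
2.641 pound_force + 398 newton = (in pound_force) 92.11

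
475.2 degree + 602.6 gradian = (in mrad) 1.776e+04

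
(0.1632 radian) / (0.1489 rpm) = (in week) 1.731e-05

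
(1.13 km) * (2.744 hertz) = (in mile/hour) 6936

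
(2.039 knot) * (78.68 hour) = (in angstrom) 2.971e+15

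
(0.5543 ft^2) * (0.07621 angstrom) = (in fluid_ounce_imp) 1.381e-08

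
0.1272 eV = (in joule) 2.038e-20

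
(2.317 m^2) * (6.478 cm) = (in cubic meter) 0.1501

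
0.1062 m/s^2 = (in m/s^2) 0.1062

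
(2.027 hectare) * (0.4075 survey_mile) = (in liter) 1.329e+10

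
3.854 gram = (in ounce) 0.1359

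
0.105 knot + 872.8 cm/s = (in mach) 0.02579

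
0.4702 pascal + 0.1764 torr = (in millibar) 0.2399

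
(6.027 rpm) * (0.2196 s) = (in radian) 0.1386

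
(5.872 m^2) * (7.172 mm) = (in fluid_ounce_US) 1424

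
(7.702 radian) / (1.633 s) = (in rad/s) 4.716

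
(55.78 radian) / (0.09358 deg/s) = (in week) 0.05647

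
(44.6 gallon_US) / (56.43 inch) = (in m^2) 0.1178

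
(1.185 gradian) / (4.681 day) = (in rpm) 4.395e-07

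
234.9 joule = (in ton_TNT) 5.614e-08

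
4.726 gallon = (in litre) 17.89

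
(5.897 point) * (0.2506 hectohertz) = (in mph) 0.1166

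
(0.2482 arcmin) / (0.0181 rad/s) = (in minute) 6.648e-05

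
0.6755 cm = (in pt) 19.15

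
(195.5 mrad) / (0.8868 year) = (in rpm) 6.676e-08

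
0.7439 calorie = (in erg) 3.112e+07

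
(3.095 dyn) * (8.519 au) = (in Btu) 3.739e+04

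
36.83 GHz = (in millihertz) 3.683e+13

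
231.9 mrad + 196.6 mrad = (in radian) 0.4285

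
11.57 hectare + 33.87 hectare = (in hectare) 45.44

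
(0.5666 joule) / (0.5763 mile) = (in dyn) 61.09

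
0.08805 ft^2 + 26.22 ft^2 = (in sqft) 26.31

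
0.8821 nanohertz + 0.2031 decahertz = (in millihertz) 2031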